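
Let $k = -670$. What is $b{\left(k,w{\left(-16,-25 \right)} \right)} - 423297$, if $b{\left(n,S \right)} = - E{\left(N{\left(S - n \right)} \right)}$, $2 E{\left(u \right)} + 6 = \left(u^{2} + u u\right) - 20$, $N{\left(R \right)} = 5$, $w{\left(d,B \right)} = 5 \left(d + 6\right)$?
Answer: $-423309$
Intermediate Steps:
$w{\left(d,B \right)} = 30 + 5 d$ ($w{\left(d,B \right)} = 5 \left(6 + d\right) = 30 + 5 d$)
$E{\left(u \right)} = -13 + u^{2}$ ($E{\left(u \right)} = -3 + \frac{\left(u^{2} + u u\right) - 20}{2} = -3 + \frac{\left(u^{2} + u^{2}\right) - 20}{2} = -3 + \frac{2 u^{2} - 20}{2} = -3 + \frac{-20 + 2 u^{2}}{2} = -3 + \left(-10 + u^{2}\right) = -13 + u^{2}$)
$b{\left(n,S \right)} = -12$ ($b{\left(n,S \right)} = - (-13 + 5^{2}) = - (-13 + 25) = \left(-1\right) 12 = -12$)
$b{\left(k,w{\left(-16,-25 \right)} \right)} - 423297 = -12 - 423297 = -423309$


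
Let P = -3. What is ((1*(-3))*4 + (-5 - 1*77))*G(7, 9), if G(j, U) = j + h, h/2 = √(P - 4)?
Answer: -658 - 188*I*√7 ≈ -658.0 - 497.4*I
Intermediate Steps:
h = 2*I*√7 (h = 2*√(-3 - 4) = 2*√(-7) = 2*(I*√7) = 2*I*√7 ≈ 5.2915*I)
G(j, U) = j + 2*I*√7
((1*(-3))*4 + (-5 - 1*77))*G(7, 9) = ((1*(-3))*4 + (-5 - 1*77))*(7 + 2*I*√7) = (-3*4 + (-5 - 77))*(7 + 2*I*√7) = (-12 - 82)*(7 + 2*I*√7) = -94*(7 + 2*I*√7) = -658 - 188*I*√7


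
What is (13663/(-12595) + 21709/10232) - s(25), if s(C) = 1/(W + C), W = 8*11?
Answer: 14970757367/14562540520 ≈ 1.0280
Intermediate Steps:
W = 88
s(C) = 1/(88 + C)
(13663/(-12595) + 21709/10232) - s(25) = (13663/(-12595) + 21709/10232) - 1/(88 + 25) = (13663*(-1/12595) + 21709*(1/10232)) - 1/113 = (-13663/12595 + 21709/10232) - 1*1/113 = 133625039/128872040 - 1/113 = 14970757367/14562540520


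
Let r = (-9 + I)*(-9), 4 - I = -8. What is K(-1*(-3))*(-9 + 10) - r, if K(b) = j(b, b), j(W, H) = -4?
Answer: 23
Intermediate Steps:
I = 12 (I = 4 - 1*(-8) = 4 + 8 = 12)
K(b) = -4
r = -27 (r = (-9 + 12)*(-9) = 3*(-9) = -27)
K(-1*(-3))*(-9 + 10) - r = -4*(-9 + 10) - 1*(-27) = -4*1 + 27 = -4 + 27 = 23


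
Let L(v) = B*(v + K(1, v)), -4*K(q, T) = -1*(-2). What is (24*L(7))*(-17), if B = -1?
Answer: 2652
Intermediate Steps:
K(q, T) = -1/2 (K(q, T) = -(-1)*(-2)/4 = -1/4*2 = -1/2)
L(v) = 1/2 - v (L(v) = -(v - 1/2) = -(-1/2 + v) = 1/2 - v)
(24*L(7))*(-17) = (24*(1/2 - 1*7))*(-17) = (24*(1/2 - 7))*(-17) = (24*(-13/2))*(-17) = -156*(-17) = 2652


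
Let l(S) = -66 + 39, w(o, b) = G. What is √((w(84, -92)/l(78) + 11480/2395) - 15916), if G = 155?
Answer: I*√295812026997/4311 ≈ 126.16*I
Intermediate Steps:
w(o, b) = 155
l(S) = -27
√((w(84, -92)/l(78) + 11480/2395) - 15916) = √((155/(-27) + 11480/2395) - 15916) = √((155*(-1/27) + 11480*(1/2395)) - 15916) = √((-155/27 + 2296/479) - 15916) = √(-12253/12933 - 15916) = √(-205853881/12933) = I*√295812026997/4311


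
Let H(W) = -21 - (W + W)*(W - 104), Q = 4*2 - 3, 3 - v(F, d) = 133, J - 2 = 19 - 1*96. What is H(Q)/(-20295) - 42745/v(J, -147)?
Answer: 57825587/175890 ≈ 328.76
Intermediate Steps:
J = -75 (J = 2 + (19 - 1*96) = 2 + (19 - 96) = 2 - 77 = -75)
v(F, d) = -130 (v(F, d) = 3 - 1*133 = 3 - 133 = -130)
Q = 5 (Q = 8 - 3 = 5)
H(W) = -21 - 2*W*(-104 + W)
H(Q)/(-20295) - 42745/v(J, -147) = (-21 - 2*5² + 208*5)/(-20295) - 42745/(-130) = (-21 - 2*25 + 1040)*(-1/20295) - 42745*(-1/130) = (-21 - 50 + 1040)*(-1/20295) + 8549/26 = 969*(-1/20295) + 8549/26 = -323/6765 + 8549/26 = 57825587/175890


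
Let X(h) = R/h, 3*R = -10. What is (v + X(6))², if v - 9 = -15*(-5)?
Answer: 564001/81 ≈ 6963.0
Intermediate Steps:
R = -10/3 (R = (⅓)*(-10) = -10/3 ≈ -3.3333)
X(h) = -10/(3*h)
v = 84 (v = 9 - 15*(-5) = 9 + 75 = 84)
(v + X(6))² = (84 - 10/3/6)² = (84 - 10/3*⅙)² = (84 - 5/9)² = (751/9)² = 564001/81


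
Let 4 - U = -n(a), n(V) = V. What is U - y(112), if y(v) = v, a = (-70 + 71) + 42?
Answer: -65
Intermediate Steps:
a = 43 (a = 1 + 42 = 43)
U = 47 (U = 4 - (-1)*43 = 4 - 1*(-43) = 4 + 43 = 47)
U - y(112) = 47 - 1*112 = 47 - 112 = -65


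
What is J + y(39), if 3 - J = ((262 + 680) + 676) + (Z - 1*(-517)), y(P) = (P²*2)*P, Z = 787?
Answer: 115719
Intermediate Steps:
y(P) = 2*P³ (y(P) = (2*P²)*P = 2*P³)
J = -2919 (J = 3 - (((262 + 680) + 676) + (787 - 1*(-517))) = 3 - ((942 + 676) + (787 + 517)) = 3 - (1618 + 1304) = 3 - 1*2922 = 3 - 2922 = -2919)
J + y(39) = -2919 + 2*39³ = -2919 + 2*59319 = -2919 + 118638 = 115719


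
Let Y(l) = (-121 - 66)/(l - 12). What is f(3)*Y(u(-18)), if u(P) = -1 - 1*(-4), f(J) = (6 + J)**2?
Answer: 1683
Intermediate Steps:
u(P) = 3 (u(P) = -1 + 4 = 3)
Y(l) = -187/(-12 + l)
f(3)*Y(u(-18)) = (6 + 3)**2*(-187/(-12 + 3)) = 9**2*(-187/(-9)) = 81*(-187*(-1/9)) = 81*(187/9) = 1683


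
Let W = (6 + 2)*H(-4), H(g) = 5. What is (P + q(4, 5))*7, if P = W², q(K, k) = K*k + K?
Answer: 11368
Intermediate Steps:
q(K, k) = K + K*k
W = 40 (W = (6 + 2)*5 = 8*5 = 40)
P = 1600 (P = 40² = 1600)
(P + q(4, 5))*7 = (1600 + 4*(1 + 5))*7 = (1600 + 4*6)*7 = (1600 + 24)*7 = 1624*7 = 11368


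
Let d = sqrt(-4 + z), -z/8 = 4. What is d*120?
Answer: 720*I ≈ 720.0*I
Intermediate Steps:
z = -32 (z = -8*4 = -32)
d = 6*I (d = sqrt(-4 - 32) = sqrt(-36) = 6*I ≈ 6.0*I)
d*120 = (6*I)*120 = 720*I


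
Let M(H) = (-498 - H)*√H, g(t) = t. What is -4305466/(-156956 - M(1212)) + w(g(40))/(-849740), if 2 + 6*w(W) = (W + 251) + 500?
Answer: 35889058744641891/1120126032478040 + 1840586715*√303/2636397092 ≈ 44.193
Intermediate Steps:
w(W) = 749/6 + W/6 (w(W) = -⅓ + ((W + 251) + 500)/6 = -⅓ + ((251 + W) + 500)/6 = -⅓ + (751 + W)/6 = -⅓ + (751/6 + W/6) = 749/6 + W/6)
M(H) = √H*(-498 - H)
-4305466/(-156956 - M(1212)) + w(g(40))/(-849740) = -4305466/(-156956 - √1212*(-498 - 1*1212)) + (749/6 + (⅙)*40)/(-849740) = -4305466/(-156956 - 2*√303*(-498 - 1212)) + (749/6 + 20/3)*(-1/849740) = -4305466/(-156956 - 2*√303*(-1710)) + (263/2)*(-1/849740) = -4305466/(-156956 - (-3420)*√303) - 263/1699480 = -4305466/(-156956 + 3420*√303) - 263/1699480 = -263/1699480 - 4305466/(-156956 + 3420*√303)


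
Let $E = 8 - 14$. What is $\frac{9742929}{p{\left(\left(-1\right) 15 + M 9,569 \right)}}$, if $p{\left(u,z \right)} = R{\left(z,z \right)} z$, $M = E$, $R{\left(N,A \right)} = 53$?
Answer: $\frac{9742929}{30157} \approx 323.07$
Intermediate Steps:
$E = -6$
$M = -6$
$p{\left(u,z \right)} = 53 z$
$\frac{9742929}{p{\left(\left(-1\right) 15 + M 9,569 \right)}} = \frac{9742929}{53 \cdot 569} = \frac{9742929}{30157}$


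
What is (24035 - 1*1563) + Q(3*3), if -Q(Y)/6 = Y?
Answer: 22418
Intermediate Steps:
Q(Y) = -6*Y
(24035 - 1*1563) + Q(3*3) = (24035 - 1*1563) - 18*3 = (24035 - 1563) - 6*9 = 22472 - 54 = 22418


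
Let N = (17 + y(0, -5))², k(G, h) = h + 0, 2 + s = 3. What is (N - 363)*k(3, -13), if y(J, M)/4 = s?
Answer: -1014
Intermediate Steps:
s = 1 (s = -2 + 3 = 1)
y(J, M) = 4 (y(J, M) = 4*1 = 4)
k(G, h) = h
N = 441 (N = (17 + 4)² = 21² = 441)
(N - 363)*k(3, -13) = (441 - 363)*(-13) = 78*(-13) = -1014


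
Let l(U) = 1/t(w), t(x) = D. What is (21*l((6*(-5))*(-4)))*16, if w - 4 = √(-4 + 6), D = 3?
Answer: 112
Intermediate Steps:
w = 4 + √2 (w = 4 + √(-4 + 6) = 4 + √2 ≈ 5.4142)
t(x) = 3
l(U) = ⅓ (l(U) = 1/3 = ⅓)
(21*l((6*(-5))*(-4)))*16 = (21*(⅓))*16 = 7*16 = 112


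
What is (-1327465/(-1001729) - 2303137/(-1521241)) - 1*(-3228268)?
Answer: 4919469040525884590/1523871225689 ≈ 3.2283e+6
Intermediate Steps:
(-1327465/(-1001729) - 2303137/(-1521241)) - 1*(-3228268) = (-1327465*(-1/1001729) - 2303137*(-1/1521241)) + 3228268 = (1327465/1001729 + 2303137/1521241) + 3228268 = 4326513307938/1523871225689 + 3228268 = 4919469040525884590/1523871225689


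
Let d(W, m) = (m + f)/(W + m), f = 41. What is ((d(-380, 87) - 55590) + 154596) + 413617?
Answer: 150198411/293 ≈ 5.1262e+5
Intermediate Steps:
d(W, m) = (41 + m)/(W + m) (d(W, m) = (m + 41)/(W + m) = (41 + m)/(W + m))
((d(-380, 87) - 55590) + 154596) + 413617 = (((41 + 87)/(-380 + 87) - 55590) + 154596) + 413617 = ((128/(-293) - 55590) + 154596) + 413617 = ((-1/293*128 - 55590) + 154596) + 413617 = ((-128/293 - 55590) + 154596) + 413617 = (-16287998/293 + 154596) + 413617 = 29008630/293 + 413617 = 150198411/293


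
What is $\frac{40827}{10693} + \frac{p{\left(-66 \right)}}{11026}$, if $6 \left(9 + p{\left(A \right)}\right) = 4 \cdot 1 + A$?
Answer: $\frac{18241288}{4779771} \approx 3.8164$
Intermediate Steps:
$p{\left(A \right)} = - \frac{25}{3} + \frac{A}{6}$ ($p{\left(A \right)} = -9 + \frac{4 \cdot 1 + A}{6} = -9 + \frac{4 + A}{6} = -9 + \left(\frac{2}{3} + \frac{A}{6}\right) = - \frac{25}{3} + \frac{A}{6}$)
$\frac{40827}{10693} + \frac{p{\left(-66 \right)}}{11026} = \frac{40827}{10693} + \frac{- \frac{25}{3} + \frac{1}{6} \left(-66\right)}{11026} = 40827 \cdot \frac{1}{10693} + \left(- \frac{25}{3} - 11\right) \frac{1}{11026} = \frac{40827}{10693} - \frac{29}{16539} = \frac{18241288}{4779771}$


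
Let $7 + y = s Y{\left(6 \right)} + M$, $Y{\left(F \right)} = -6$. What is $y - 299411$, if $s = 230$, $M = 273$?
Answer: $-300525$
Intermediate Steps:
$y = -1114$ ($y = -7 + \left(230 \left(-6\right) + 273\right) = -7 + \left(-1380 + 273\right) = -7 - 1107 = -1114$)
$y - 299411 = -1114 - 299411 = -300525$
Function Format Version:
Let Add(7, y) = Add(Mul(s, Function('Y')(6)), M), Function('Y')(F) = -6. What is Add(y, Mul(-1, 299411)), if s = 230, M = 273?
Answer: -300525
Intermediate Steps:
y = -1114 (y = Add(-7, Add(Mul(230, -6), 273)) = Add(-7, Add(-1380, 273)) = Add(-7, -1107) = -1114)
Add(y, Mul(-1, 299411)) = Add(-1114, Mul(-1, 299411)) = Add(-1114, -299411) = -300525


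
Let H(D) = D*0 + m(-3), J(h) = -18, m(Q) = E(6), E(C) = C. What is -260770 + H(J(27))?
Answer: -260764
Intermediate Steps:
m(Q) = 6
H(D) = 6 (H(D) = D*0 + 6 = 0 + 6 = 6)
-260770 + H(J(27)) = -260770 + 6 = -260764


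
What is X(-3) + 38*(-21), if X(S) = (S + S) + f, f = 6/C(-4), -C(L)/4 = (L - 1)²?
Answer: -40203/50 ≈ -804.06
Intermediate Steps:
C(L) = -4*(-1 + L)² (C(L) = -4*(L - 1)² = -4*(-1 + L)²)
f = -3/50 (f = 6/((-4*(-1 - 4)²)) = 6/((-4*(-5)²)) = 6/((-4*25)) = 6/(-100) = 6*(-1/100) = -3/50 ≈ -0.060000)
X(S) = -3/50 + 2*S (X(S) = (S + S) - 3/50 = 2*S - 3/50 = -3/50 + 2*S)
X(-3) + 38*(-21) = (-3/50 + 2*(-3)) + 38*(-21) = (-3/50 - 6) - 798 = -303/50 - 798 = -40203/50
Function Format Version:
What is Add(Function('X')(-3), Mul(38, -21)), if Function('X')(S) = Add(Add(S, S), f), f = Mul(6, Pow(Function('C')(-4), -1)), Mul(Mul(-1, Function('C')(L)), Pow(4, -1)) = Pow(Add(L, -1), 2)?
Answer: Rational(-40203, 50) ≈ -804.06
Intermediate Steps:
Function('C')(L) = Mul(-4, Pow(Add(-1, L), 2)) (Function('C')(L) = Mul(-4, Pow(Add(L, -1), 2)) = Mul(-4, Pow(Add(-1, L), 2)))
f = Rational(-3, 50) (f = Mul(6, Pow(Mul(-4, Pow(Add(-1, -4), 2)), -1)) = Mul(6, Pow(Mul(-4, Pow(-5, 2)), -1)) = Mul(6, Pow(Mul(-4, 25), -1)) = Mul(6, Pow(-100, -1)) = Mul(6, Rational(-1, 100)) = Rational(-3, 50) ≈ -0.060000)
Function('X')(S) = Add(Rational(-3, 50), Mul(2, S)) (Function('X')(S) = Add(Add(S, S), Rational(-3, 50)) = Add(Mul(2, S), Rational(-3, 50)) = Add(Rational(-3, 50), Mul(2, S)))
Add(Function('X')(-3), Mul(38, -21)) = Add(Add(Rational(-3, 50), Mul(2, -3)), Mul(38, -21)) = Add(Add(Rational(-3, 50), -6), -798) = Add(Rational(-303, 50), -798) = Rational(-40203, 50)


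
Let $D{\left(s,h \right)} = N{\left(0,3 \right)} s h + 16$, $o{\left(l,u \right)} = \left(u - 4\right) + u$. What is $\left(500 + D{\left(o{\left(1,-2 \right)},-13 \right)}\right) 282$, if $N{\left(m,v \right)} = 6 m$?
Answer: $145512$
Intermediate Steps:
$o{\left(l,u \right)} = -4 + 2 u$ ($o{\left(l,u \right)} = \left(-4 + u\right) + u = -4 + 2 u$)
$D{\left(s,h \right)} = 16$ ($D{\left(s,h \right)} = 6 \cdot 0 s h + 16 = 0 s h + 16 = 0 h + 16 = 0 + 16 = 16$)
$\left(500 + D{\left(o{\left(1,-2 \right)},-13 \right)}\right) 282 = \left(500 + 16\right) 282 = 516 \cdot 282 = 145512$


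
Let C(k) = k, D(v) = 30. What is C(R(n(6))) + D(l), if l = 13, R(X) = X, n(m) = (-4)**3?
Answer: -34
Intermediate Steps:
n(m) = -64
C(R(n(6))) + D(l) = -64 + 30 = -34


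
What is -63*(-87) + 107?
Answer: 5588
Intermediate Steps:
-63*(-87) + 107 = 5481 + 107 = 5588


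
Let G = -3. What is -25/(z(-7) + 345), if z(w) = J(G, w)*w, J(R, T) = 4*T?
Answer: -25/541 ≈ -0.046211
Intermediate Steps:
z(w) = 4*w² (z(w) = (4*w)*w = 4*w²)
-25/(z(-7) + 345) = -25/(4*(-7)² + 345) = -25/(4*49 + 345) = -25/(196 + 345) = -25/541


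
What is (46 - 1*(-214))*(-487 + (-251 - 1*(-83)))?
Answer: -170300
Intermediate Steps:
(46 - 1*(-214))*(-487 + (-251 - 1*(-83))) = (46 + 214)*(-487 + (-251 + 83)) = 260*(-487 - 168) = 260*(-655) = -170300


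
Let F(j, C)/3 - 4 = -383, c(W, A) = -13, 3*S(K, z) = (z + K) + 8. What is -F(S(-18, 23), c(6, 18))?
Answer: 1137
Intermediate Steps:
S(K, z) = 8/3 + K/3 + z/3 (S(K, z) = ((z + K) + 8)/3 = ((K + z) + 8)/3 = (8 + K + z)/3 = 8/3 + K/3 + z/3)
F(j, C) = -1137 (F(j, C) = 12 + 3*(-383) = 12 - 1149 = -1137)
-F(S(-18, 23), c(6, 18)) = -1*(-1137) = 1137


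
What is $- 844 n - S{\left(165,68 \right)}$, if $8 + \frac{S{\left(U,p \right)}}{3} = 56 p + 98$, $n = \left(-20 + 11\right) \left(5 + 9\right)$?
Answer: $94650$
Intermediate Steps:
$n = -126$ ($n = \left(-9\right) 14 = -126$)
$S{\left(U,p \right)} = 270 + 168 p$ ($S{\left(U,p \right)} = -24 + 3 \left(56 p + 98\right) = -24 + 3 \left(98 + 56 p\right) = -24 + \left(294 + 168 p\right) = 270 + 168 p$)
$- 844 n - S{\left(165,68 \right)} = \left(-844\right) \left(-126\right) - \left(270 + 168 \cdot 68\right) = 106344 - \left(270 + 11424\right) = 106344 - 11694 = 94650$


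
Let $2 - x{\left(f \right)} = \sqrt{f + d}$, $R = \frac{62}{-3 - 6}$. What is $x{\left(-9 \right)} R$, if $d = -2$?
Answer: $- \frac{124}{9} + \frac{62 i \sqrt{11}}{9} \approx -13.778 + 22.848 i$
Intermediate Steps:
$R = - \frac{62}{9}$ ($R = \frac{62}{-9} = 62 \left(- \frac{1}{9}\right) = - \frac{62}{9} \approx -6.8889$)
$x{\left(f \right)} = 2 - \sqrt{-2 + f}$ ($x{\left(f \right)} = 2 - \sqrt{f - 2} = 2 - \sqrt{-2 + f}$)
$x{\left(-9 \right)} R = \left(2 - \sqrt{-2 - 9}\right) \left(- \frac{62}{9}\right) = \left(2 - \sqrt{-11}\right) \left(- \frac{62}{9}\right) = \left(2 - i \sqrt{11}\right) \left(- \frac{62}{9}\right) = - \frac{124}{9} + \frac{62 i \sqrt{11}}{9}$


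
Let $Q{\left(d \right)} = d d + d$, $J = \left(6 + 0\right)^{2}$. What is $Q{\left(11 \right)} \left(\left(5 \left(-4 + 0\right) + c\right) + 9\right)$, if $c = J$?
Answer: $3300$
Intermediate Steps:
$J = 36$ ($J = 6^{2} = 36$)
$c = 36$
$Q{\left(d \right)} = d + d^{2}$ ($Q{\left(d \right)} = d^{2} + d = d + d^{2}$)
$Q{\left(11 \right)} \left(\left(5 \left(-4 + 0\right) + c\right) + 9\right) = 11 \left(1 + 11\right) \left(\left(5 \left(-4 + 0\right) + 36\right) + 9\right) = 11 \cdot 12 \left(\left(5 \left(-4\right) + 36\right) + 9\right) = 132 \left(\left(-20 + 36\right) + 9\right) = 132 \left(16 + 9\right) = 132 \cdot 25 = 3300$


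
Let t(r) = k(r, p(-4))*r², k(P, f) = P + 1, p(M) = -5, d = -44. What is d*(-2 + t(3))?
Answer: -1496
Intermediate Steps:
k(P, f) = 1 + P
t(r) = r²*(1 + r) (t(r) = (1 + r)*r² = r²*(1 + r))
d*(-2 + t(3)) = -44*(-2 + 3²*(1 + 3)) = -44*(-2 + 9*4) = -44*(-2 + 36) = -44*34 = -1496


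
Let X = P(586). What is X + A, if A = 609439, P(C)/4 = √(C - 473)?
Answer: 609439 + 4*√113 ≈ 6.0948e+5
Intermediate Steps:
P(C) = 4*√(-473 + C) (P(C) = 4*√(C - 473) = 4*√(-473 + C))
X = 4*√113 (X = 4*√(-473 + 586) = 4*√113 ≈ 42.521)
X + A = 4*√113 + 609439 = 609439 + 4*√113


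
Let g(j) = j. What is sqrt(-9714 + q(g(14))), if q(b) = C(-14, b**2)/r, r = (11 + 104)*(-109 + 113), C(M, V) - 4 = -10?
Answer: 9*I*sqrt(6344090)/230 ≈ 98.56*I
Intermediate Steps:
C(M, V) = -6 (C(M, V) = 4 - 10 = -6)
r = 460 (r = 115*4 = 460)
q(b) = -3/230 (q(b) = -6/460 = -6*1/460 = -3/230)
sqrt(-9714 + q(g(14))) = sqrt(-9714 - 3/230) = sqrt(-2234223/230) = 9*I*sqrt(6344090)/230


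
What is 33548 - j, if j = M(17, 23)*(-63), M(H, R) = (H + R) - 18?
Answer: 34934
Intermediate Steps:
M(H, R) = -18 + H + R
j = -1386 (j = (-18 + 17 + 23)*(-63) = 22*(-63) = -1386)
33548 - j = 33548 - 1*(-1386) = 33548 + 1386 = 34934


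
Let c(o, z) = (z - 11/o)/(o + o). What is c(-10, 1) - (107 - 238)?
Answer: 26179/200 ≈ 130.90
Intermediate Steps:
c(o, z) = (z - 11/o)/(2*o) (c(o, z) = (z - 11/o)/((2*o)) = (z - 11/o)*(1/(2*o)) = (z - 11/o)/(2*o))
c(-10, 1) - (107 - 238) = (1/2)*(-11 - 10*1)/(-10)**2 - (107 - 238) = (1/2)*(1/100)*(-11 - 10) - 1*(-131) = (1/2)*(1/100)*(-21) + 131 = -21/200 + 131 = 26179/200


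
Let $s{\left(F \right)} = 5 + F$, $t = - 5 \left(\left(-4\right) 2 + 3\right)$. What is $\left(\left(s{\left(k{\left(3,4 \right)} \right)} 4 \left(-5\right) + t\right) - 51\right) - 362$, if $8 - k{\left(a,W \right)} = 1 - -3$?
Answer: $-568$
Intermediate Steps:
$k{\left(a,W \right)} = 4$ ($k{\left(a,W \right)} = 8 - \left(1 - -3\right) = 8 - \left(1 + 3\right) = 8 - 4 = 4$)
$t = 25$ ($t = - 5 \left(-8 + 3\right) = \left(-5\right) \left(-5\right) = 25$)
$\left(\left(s{\left(k{\left(3,4 \right)} \right)} 4 \left(-5\right) + t\right) - 51\right) - 362 = \left(\left(\left(5 + 4\right) 4 \left(-5\right) + 25\right) - 51\right) - 362 = \left(\left(9 \cdot 4 \left(-5\right) + 25\right) - 51\right) - 362 = \left(\left(36 \left(-5\right) + 25\right) - 51\right) - 362 = \left(\left(-180 + 25\right) - 51\right) - 362 = \left(-155 - 51\right) - 362 = -206 - 362 = -568$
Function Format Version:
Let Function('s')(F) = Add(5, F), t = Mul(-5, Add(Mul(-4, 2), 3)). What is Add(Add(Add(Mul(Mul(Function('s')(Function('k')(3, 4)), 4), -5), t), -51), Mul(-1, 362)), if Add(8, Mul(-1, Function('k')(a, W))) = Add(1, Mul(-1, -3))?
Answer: -568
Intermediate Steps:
Function('k')(a, W) = 4 (Function('k')(a, W) = Add(8, Mul(-1, Add(1, Mul(-1, -3)))) = Add(8, Mul(-1, Add(1, 3))) = Add(8, Mul(-1, 4)) = Add(8, -4) = 4)
t = 25 (t = Mul(-5, Add(-8, 3)) = Mul(-5, -5) = 25)
Add(Add(Add(Mul(Mul(Function('s')(Function('k')(3, 4)), 4), -5), t), -51), Mul(-1, 362)) = Add(Add(Add(Mul(Mul(Add(5, 4), 4), -5), 25), -51), Mul(-1, 362)) = Add(Add(Add(Mul(Mul(9, 4), -5), 25), -51), -362) = Add(Add(Add(Mul(36, -5), 25), -51), -362) = Add(Add(Add(-180, 25), -51), -362) = Add(Add(-155, -51), -362) = Add(-206, -362) = -568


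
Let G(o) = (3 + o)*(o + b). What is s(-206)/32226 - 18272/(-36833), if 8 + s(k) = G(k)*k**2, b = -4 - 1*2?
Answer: 33633900624788/593490129 ≈ 56671.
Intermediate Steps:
b = -6 (b = -4 - 2 = -6)
G(o) = (-6 + o)*(3 + o) (G(o) = (3 + o)*(o - 6) = (3 + o)*(-6 + o) = (-6 + o)*(3 + o))
s(k) = -8 + k**2*(-18 + k**2 - 3*k) (s(k) = -8 + (-18 + k**2 - 3*k)*k**2 = -8 + k**2*(-18 + k**2 - 3*k))
s(-206)/32226 - 18272/(-36833) = (-8 + (-206)**2*(-18 + (-206)**2 - 3*(-206)))/32226 - 18272/(-36833) = (-8 + 42436*(-18 + 42436 + 618))*(1/32226) - 18272*(-1/36833) = (-8 + 42436*43036)*(1/32226) + 18272/36833 = (-8 + 1826275696)*(1/32226) + 18272/36833 = 1826275688*(1/32226) + 18272/36833 = 913137844/16113 + 18272/36833 = 33633900624788/593490129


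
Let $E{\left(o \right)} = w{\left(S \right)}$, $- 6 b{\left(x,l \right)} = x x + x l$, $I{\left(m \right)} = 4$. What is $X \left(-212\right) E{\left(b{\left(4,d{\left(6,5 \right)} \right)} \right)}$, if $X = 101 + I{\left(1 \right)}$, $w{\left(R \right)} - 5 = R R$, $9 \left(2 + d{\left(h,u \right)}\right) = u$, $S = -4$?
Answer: $-467460$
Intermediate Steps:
$d{\left(h,u \right)} = -2 + \frac{u}{9}$
$b{\left(x,l \right)} = - \frac{x^{2}}{6} - \frac{l x}{6}$ ($b{\left(x,l \right)} = - \frac{x x + x l}{6} = - \frac{x^{2} + l x}{6} = - \frac{x^{2}}{6} - \frac{l x}{6}$)
$w{\left(R \right)} = 5 + R^{2}$ ($w{\left(R \right)} = 5 + R R = 5 + R^{2}$)
$E{\left(o \right)} = 21$ ($E{\left(o \right)} = 5 + \left(-4\right)^{2} = 5 + 16 = 21$)
$X = 105$ ($X = 101 + 4 = 105$)
$X \left(-212\right) E{\left(b{\left(4,d{\left(6,5 \right)} \right)} \right)} = 105 \left(-212\right) 21 = \left(-22260\right) 21 = -467460$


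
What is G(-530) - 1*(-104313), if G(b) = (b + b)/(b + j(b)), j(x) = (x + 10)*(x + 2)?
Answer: 2858489033/27403 ≈ 1.0431e+5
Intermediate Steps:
j(x) = (2 + x)*(10 + x) (j(x) = (10 + x)*(2 + x) = (2 + x)*(10 + x))
G(b) = 2*b/(20 + b² + 13*b) (G(b) = (b + b)/(b + (20 + b² + 12*b)) = (2*b)/(20 + b² + 13*b) = 2*b/(20 + b² + 13*b))
G(-530) - 1*(-104313) = 2*(-530)/(20 + (-530)² + 13*(-530)) - 1*(-104313) = 2*(-530)/(20 + 280900 - 6890) + 104313 = 2*(-530)/274030 + 104313 = 2*(-530)*(1/274030) + 104313 = -106/27403 + 104313 = 2858489033/27403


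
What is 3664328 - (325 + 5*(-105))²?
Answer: 3624328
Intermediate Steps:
3664328 - (325 + 5*(-105))² = 3664328 - (325 - 525)² = 3664328 - 1*(-200)² = 3664328 - 1*40000 = 3664328 - 40000 = 3624328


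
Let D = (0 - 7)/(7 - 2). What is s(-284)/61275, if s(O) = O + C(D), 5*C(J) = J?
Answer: -2369/510625 ≈ -0.0046394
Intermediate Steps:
D = -7/5 ≈ -1.4000
C(J) = J/5
s(O) = -7/25 + O (s(O) = O + (1/5)*(-7/5) = O - 7/25 = -7/25 + O)
s(-284)/61275 = (-7/25 - 284)/61275 = -7107/25*1/61275 = -2369/510625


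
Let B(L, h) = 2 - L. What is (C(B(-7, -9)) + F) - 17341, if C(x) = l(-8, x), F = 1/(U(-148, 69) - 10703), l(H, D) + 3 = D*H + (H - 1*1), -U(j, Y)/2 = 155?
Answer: -191901526/11013 ≈ -17425.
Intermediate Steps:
U(j, Y) = -310 (U(j, Y) = -2*155 = -310)
l(H, D) = -4 + H + D*H (l(H, D) = -3 + (D*H + (H - 1*1)) = -3 + (D*H + (H - 1)) = -3 + (D*H + (-1 + H)) = -3 + (-1 + H + D*H) = -4 + H + D*H)
F = -1/11013 (F = 1/(-310 - 10703) = 1/(-11013) = -1/11013 ≈ -9.0802e-5)
C(x) = -12 - 8*x (C(x) = -4 - 8 + x*(-8) = -4 - 8 - 8*x = -12 - 8*x)
(C(B(-7, -9)) + F) - 17341 = ((-12 - 8*(2 - 1*(-7))) - 1/11013) - 17341 = ((-12 - 8*(2 + 7)) - 1/11013) - 17341 = ((-12 - 8*9) - 1/11013) - 17341 = ((-12 - 72) - 1/11013) - 17341 = (-84 - 1/11013) - 17341 = -925093/11013 - 17341 = -191901526/11013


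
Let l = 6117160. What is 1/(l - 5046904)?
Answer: 1/1070256 ≈ 9.3436e-7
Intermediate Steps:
1/(l - 5046904) = 1/(6117160 - 5046904) = 1/1070256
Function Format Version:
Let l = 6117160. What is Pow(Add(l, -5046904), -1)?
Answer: Rational(1, 1070256) ≈ 9.3436e-7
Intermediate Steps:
Pow(Add(l, -5046904), -1) = Pow(Add(6117160, -5046904), -1) = Pow(1070256, -1) = Rational(1, 1070256)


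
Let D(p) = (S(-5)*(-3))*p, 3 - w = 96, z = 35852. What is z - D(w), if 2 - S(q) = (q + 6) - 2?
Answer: 35015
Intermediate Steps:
S(q) = -2 - q (S(q) = 2 - ((q + 6) - 2) = 2 - ((6 + q) - 2) = 2 - (4 + q) = 2 + (-4 - q) = -2 - q)
w = -93 (w = 3 - 1*96 = 3 - 96 = -93)
D(p) = -9*p (D(p) = ((-2 - 1*(-5))*(-3))*p = ((-2 + 5)*(-3))*p = (3*(-3))*p = -9*p)
z - D(w) = 35852 - (-9)*(-93) = 35852 - 1*837 = 35852 - 837 = 35015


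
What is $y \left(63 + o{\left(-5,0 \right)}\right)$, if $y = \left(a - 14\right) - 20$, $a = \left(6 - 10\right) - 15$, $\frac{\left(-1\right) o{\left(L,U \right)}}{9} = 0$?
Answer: $-3339$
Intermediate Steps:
$o{\left(L,U \right)} = 0$ ($o{\left(L,U \right)} = \left(-9\right) 0 = 0$)
$a = -19$ ($a = -4 - 15 = -19$)
$y = -53$ ($y = \left(-19 - 14\right) - 20 = -33 - 20 = -53$)
$y \left(63 + o{\left(-5,0 \right)}\right) = - 53 \left(63 + 0\right) = \left(-53\right) 63 = -3339$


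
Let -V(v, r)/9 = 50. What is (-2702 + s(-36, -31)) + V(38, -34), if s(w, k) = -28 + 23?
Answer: -3157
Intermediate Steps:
s(w, k) = -5
V(v, r) = -450 (V(v, r) = -9*50 = -450)
(-2702 + s(-36, -31)) + V(38, -34) = (-2702 - 5) - 450 = -2707 - 450 = -3157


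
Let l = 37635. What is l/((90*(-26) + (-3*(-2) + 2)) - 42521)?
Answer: -12545/14951 ≈ -0.83907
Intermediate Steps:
l/((90*(-26) + (-3*(-2) + 2)) - 42521) = 37635/((90*(-26) + (-3*(-2) + 2)) - 42521) = 37635/((-2340 + (6 + 2)) - 42521) = 37635/((-2340 + 8) - 42521) = 37635/(-2332 - 42521) = 37635/(-44853) = 37635*(-1/44853) = -12545/14951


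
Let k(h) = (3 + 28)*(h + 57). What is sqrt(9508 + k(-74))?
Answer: sqrt(8981) ≈ 94.768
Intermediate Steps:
k(h) = 1767 + 31*h (k(h) = 31*(57 + h) = 1767 + 31*h)
sqrt(9508 + k(-74)) = sqrt(9508 + (1767 + 31*(-74))) = sqrt(9508 + (1767 - 2294)) = sqrt(9508 - 527) = sqrt(8981)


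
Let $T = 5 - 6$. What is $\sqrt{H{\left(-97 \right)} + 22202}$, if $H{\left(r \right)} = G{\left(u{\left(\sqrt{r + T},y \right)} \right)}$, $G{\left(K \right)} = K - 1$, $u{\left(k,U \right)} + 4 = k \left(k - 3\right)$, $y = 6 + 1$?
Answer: $\sqrt{22099 - 21 i \sqrt{2}} \approx 148.66 - 0.0999 i$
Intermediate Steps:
$T = -1$ ($T = 5 - 6 = -1$)
$y = 7$
$u{\left(k,U \right)} = -4 + k \left(-3 + k\right)$ ($u{\left(k,U \right)} = -4 + k \left(k - 3\right) = -4 + k \left(-3 + k\right)$)
$G{\left(K \right)} = -1 + K$
$H{\left(r \right)} = -6 + r - 3 \sqrt{-1 + r}$ ($H{\left(r \right)} = -1 - \left(4 + 3 \sqrt{r - 1} - \left(-1 + r\right)\right) = -1 - \left(4 + 3 \sqrt{-1 + r} - \left(-1 + r\right)\right) = -1 - \left(5 - r + 3 \sqrt{-1 + r}\right) = -6 + r - 3 \sqrt{-1 + r}$)
$\sqrt{H{\left(-97 \right)} + 22202} = \sqrt{\left(-6 - 97 - 3 \sqrt{-1 - 97}\right) + 22202} = \sqrt{\left(-6 - 97 - 3 \sqrt{-98}\right) + 22202} = \sqrt{\left(-6 - 97 - 3 \cdot 7 i \sqrt{2}\right) + 22202} = \sqrt{\left(-6 - 97 - 21 i \sqrt{2}\right) + 22202} = \sqrt{\left(-103 - 21 i \sqrt{2}\right) + 22202} = \sqrt{22099 - 21 i \sqrt{2}}$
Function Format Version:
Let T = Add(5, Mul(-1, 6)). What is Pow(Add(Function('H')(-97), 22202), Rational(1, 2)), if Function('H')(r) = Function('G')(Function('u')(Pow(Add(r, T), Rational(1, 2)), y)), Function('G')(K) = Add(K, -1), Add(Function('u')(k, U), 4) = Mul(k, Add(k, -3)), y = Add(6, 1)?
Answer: Pow(Add(22099, Mul(-21, I, Pow(2, Rational(1, 2)))), Rational(1, 2)) ≈ Add(148.66, Mul(-0.0999, I))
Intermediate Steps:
T = -1 (T = Add(5, -6) = -1)
y = 7
Function('u')(k, U) = Add(-4, Mul(k, Add(-3, k))) (Function('u')(k, U) = Add(-4, Mul(k, Add(k, -3))) = Add(-4, Mul(k, Add(-3, k))))
Function('G')(K) = Add(-1, K)
Function('H')(r) = Add(-6, r, Mul(-3, Pow(Add(-1, r), Rational(1, 2)))) (Function('H')(r) = Add(-1, Add(-4, Pow(Pow(Add(r, -1), Rational(1, 2)), 2), Mul(-3, Pow(Add(r, -1), Rational(1, 2))))) = Add(-1, Add(-4, Pow(Pow(Add(-1, r), Rational(1, 2)), 2), Mul(-3, Pow(Add(-1, r), Rational(1, 2))))) = Add(-1, Add(-4, Add(-1, r), Mul(-3, Pow(Add(-1, r), Rational(1, 2))))) = Add(-1, Add(-5, r, Mul(-3, Pow(Add(-1, r), Rational(1, 2))))) = Add(-6, r, Mul(-3, Pow(Add(-1, r), Rational(1, 2)))))
Pow(Add(Function('H')(-97), 22202), Rational(1, 2)) = Pow(Add(Add(-6, -97, Mul(-3, Pow(Add(-1, -97), Rational(1, 2)))), 22202), Rational(1, 2)) = Pow(Add(Add(-6, -97, Mul(-3, Pow(-98, Rational(1, 2)))), 22202), Rational(1, 2)) = Pow(Add(Add(-6, -97, Mul(-3, Mul(7, I, Pow(2, Rational(1, 2))))), 22202), Rational(1, 2)) = Pow(Add(Add(-6, -97, Mul(-21, I, Pow(2, Rational(1, 2)))), 22202), Rational(1, 2)) = Pow(Add(Add(-103, Mul(-21, I, Pow(2, Rational(1, 2)))), 22202), Rational(1, 2)) = Pow(Add(22099, Mul(-21, I, Pow(2, Rational(1, 2)))), Rational(1, 2))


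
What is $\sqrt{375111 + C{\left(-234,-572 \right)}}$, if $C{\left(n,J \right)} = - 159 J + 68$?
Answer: $\sqrt{466127} \approx 682.74$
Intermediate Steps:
$C{\left(n,J \right)} = 68 - 159 J$
$\sqrt{375111 + C{\left(-234,-572 \right)}} = \sqrt{375111 + \left(68 - -90948\right)} = \sqrt{375111 + \left(68 + 90948\right)} = \sqrt{375111 + 91016} = \sqrt{466127}$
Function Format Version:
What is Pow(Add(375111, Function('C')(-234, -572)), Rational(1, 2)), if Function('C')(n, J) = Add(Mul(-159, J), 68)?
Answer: Pow(466127, Rational(1, 2)) ≈ 682.74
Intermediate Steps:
Function('C')(n, J) = Add(68, Mul(-159, J))
Pow(Add(375111, Function('C')(-234, -572)), Rational(1, 2)) = Pow(Add(375111, Add(68, Mul(-159, -572))), Rational(1, 2)) = Pow(Add(375111, Add(68, 90948)), Rational(1, 2)) = Pow(Add(375111, 91016), Rational(1, 2)) = Pow(466127, Rational(1, 2))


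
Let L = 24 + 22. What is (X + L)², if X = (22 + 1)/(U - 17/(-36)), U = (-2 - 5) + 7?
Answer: 2592100/289 ≈ 8969.2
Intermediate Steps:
U = 0 (U = -7 + 7 = 0)
X = 828/17 (X = (22 + 1)/(0 - 17/(-36)) = 23/(0 - 17*(-1/36)) = 23/(0 + 17/36) = 23/(17/36) = 23*(36/17) = 828/17 ≈ 48.706)
L = 46
(X + L)² = (828/17 + 46)² = (1610/17)² = 2592100/289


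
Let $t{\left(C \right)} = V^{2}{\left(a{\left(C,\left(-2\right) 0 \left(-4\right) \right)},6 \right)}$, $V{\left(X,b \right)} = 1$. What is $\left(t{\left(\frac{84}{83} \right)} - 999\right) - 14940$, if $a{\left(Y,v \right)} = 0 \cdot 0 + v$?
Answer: $-15938$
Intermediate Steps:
$a{\left(Y,v \right)} = v$ ($a{\left(Y,v \right)} = 0 + v = v$)
$t{\left(C \right)} = 1$ ($t{\left(C \right)} = 1^{2} = 1$)
$\left(t{\left(\frac{84}{83} \right)} - 999\right) - 14940 = \left(1 - 999\right) - 14940 = -998 - 14940 = -15938$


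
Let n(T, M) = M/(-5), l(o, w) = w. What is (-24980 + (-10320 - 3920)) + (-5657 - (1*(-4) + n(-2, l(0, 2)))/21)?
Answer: -4712063/105 ≈ -44877.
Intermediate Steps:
n(T, M) = -M/5 (n(T, M) = M*(-1/5) = -M/5)
(-24980 + (-10320 - 3920)) + (-5657 - (1*(-4) + n(-2, l(0, 2)))/21) = (-24980 + (-10320 - 3920)) + (-5657 - (1*(-4) - 1/5*2)/21) = (-24980 - 14240) + (-5657 - (-4 - 2/5)/21) = -39220 + (-5657 - (-22)/(5*21)) = -39220 + (-5657 - 1*(-22/105)) = -39220 + (-5657 + 22/105) = -39220 - 593963/105 = -4712063/105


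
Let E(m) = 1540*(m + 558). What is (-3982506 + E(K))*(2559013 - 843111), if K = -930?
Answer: -7816595948172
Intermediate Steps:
E(m) = 859320 + 1540*m (E(m) = 1540*(558 + m) = 859320 + 1540*m)
(-3982506 + E(K))*(2559013 - 843111) = (-3982506 + (859320 + 1540*(-930)))*(2559013 - 843111) = (-3982506 + (859320 - 1432200))*1715902 = (-3982506 - 572880)*1715902 = -4555386*1715902 = -7816595948172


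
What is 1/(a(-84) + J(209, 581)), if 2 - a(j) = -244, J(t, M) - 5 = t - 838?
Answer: -1/378 ≈ -0.0026455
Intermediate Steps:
J(t, M) = -833 + t (J(t, M) = 5 + (t - 838) = 5 + (-838 + t) = -833 + t)
a(j) = 246 (a(j) = 2 - 1*(-244) = 2 + 244 = 246)
1/(a(-84) + J(209, 581)) = 1/(246 + (-833 + 209)) = 1/(246 - 624) = 1/(-378) = -1/378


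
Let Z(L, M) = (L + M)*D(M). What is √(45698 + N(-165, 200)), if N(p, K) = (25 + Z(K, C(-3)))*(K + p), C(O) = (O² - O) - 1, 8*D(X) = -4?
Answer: 3*√19058/2 ≈ 207.08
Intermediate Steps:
D(X) = -½ (D(X) = (⅛)*(-4) = -½)
C(O) = -1 + O² - O
Z(L, M) = -L/2 - M/2 (Z(L, M) = (L + M)*(-½) = -L/2 - M/2)
N(p, K) = (39/2 - K/2)*(K + p) (N(p, K) = (25 + (-K/2 - (-1 + (-3)² - 1*(-3))/2))*(K + p) = (25 + (-K/2 - (-1 + 9 + 3)/2))*(K + p) = (25 + (-K/2 - ½*11))*(K + p) = (25 + (-K/2 - 11/2))*(K + p) = (25 + (-11/2 - K/2))*(K + p) = (39/2 - K/2)*(K + p))
√(45698 + N(-165, 200)) = √(45698 + (-½*200² + (39/2)*200 + (39/2)*(-165) - ½*200*(-165))) = √(45698 + (-½*40000 + 3900 - 6435/2 + 16500)) = √(45698 + (-20000 + 3900 - 6435/2 + 16500)) = √(45698 - 5635/2) = √(85761/2) = 3*√19058/2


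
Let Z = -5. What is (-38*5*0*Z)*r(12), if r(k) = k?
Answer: 0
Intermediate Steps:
(-38*5*0*Z)*r(12) = -38*5*0*(-5)*12 = -0*(-5)*12 = -38*0*12 = 0*12 = 0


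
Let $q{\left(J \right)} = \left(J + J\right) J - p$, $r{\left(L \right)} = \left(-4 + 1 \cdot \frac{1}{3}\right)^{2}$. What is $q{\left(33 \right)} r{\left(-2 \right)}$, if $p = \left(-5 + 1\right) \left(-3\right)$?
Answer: $\frac{87362}{3} \approx 29121.0$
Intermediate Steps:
$p = 12$ ($p = \left(-4\right) \left(-3\right) = 12$)
$r{\left(L \right)} = \frac{121}{9}$ ($r{\left(L \right)} = \left(-4 + 1 \cdot \frac{1}{3}\right)^{2} = \left(-4 + \frac{1}{3}\right)^{2} = \left(- \frac{11}{3}\right)^{2} = \frac{121}{9}$)
$q{\left(J \right)} = -12 + 2 J^{2}$ ($q{\left(J \right)} = \left(J + J\right) J - 12 = 2 J J - 12 = 2 J^{2} - 12 = -12 + 2 J^{2}$)
$q{\left(33 \right)} r{\left(-2 \right)} = \left(-12 + 2 \cdot 33^{2}\right) \frac{121}{9} = \left(-12 + 2 \cdot 1089\right) \frac{121}{9} = \left(-12 + 2178\right) \frac{121}{9} = 2166 \cdot \frac{121}{9} = \frac{87362}{3}$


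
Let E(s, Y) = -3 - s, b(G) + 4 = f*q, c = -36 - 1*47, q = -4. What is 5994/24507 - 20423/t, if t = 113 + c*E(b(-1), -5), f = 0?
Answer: -55591849/81690 ≈ -680.52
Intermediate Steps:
c = -83 (c = -36 - 47 = -83)
b(G) = -4 (b(G) = -4 + 0*(-4) = -4 + 0 = -4)
t = 30 (t = 113 - 83*(-3 - 1*(-4)) = 113 - 83*(-3 + 4) = 113 - 83*1 = 113 - 83 = 30)
5994/24507 - 20423/t = 5994/24507 - 20423/30 = 5994*(1/24507) - 20423*1/30 = 666/2723 - 20423/30 = -55591849/81690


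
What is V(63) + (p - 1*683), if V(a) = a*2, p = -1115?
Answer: -1672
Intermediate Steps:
V(a) = 2*a
V(63) + (p - 1*683) = 2*63 + (-1115 - 1*683) = 126 + (-1115 - 683) = 126 - 1798 = -1672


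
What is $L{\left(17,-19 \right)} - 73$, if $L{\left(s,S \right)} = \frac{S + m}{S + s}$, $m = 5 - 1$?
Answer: $- \frac{131}{2} \approx -65.5$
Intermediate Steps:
$m = 4$ ($m = 5 - 1 = 4$)
$L{\left(s,S \right)} = \frac{4 + S}{S + s}$ ($L{\left(s,S \right)} = \frac{S + 4}{S + s} = \frac{4 + S}{S + s}$)
$L{\left(17,-19 \right)} - 73 = \frac{4 - 19}{-19 + 17} - 73 = \frac{1}{-2} \left(-15\right) - 73 = \left(- \frac{1}{2}\right) \left(-15\right) - 73 = \frac{15}{2} - 73 = - \frac{131}{2}$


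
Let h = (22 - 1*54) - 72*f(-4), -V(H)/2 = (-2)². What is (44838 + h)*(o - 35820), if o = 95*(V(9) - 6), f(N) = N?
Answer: -1675242100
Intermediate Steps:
V(H) = -8 (V(H) = -2*(-2)² = -2*4 = -8)
o = -1330 (o = 95*(-8 - 6) = 95*(-14) = -1330)
h = 256 (h = (22 - 1*54) - 72*(-4) = (22 - 54) + 288 = -32 + 288 = 256)
(44838 + h)*(o - 35820) = (44838 + 256)*(-1330 - 35820) = 45094*(-37150) = -1675242100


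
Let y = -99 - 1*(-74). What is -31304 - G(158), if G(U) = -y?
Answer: -31329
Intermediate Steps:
y = -25 (y = -99 + 74 = -25)
G(U) = 25 (G(U) = -1*(-25) = 25)
-31304 - G(158) = -31304 - 1*25 = -31304 - 25 = -31329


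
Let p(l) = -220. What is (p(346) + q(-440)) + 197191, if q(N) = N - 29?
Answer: 196502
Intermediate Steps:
q(N) = -29 + N
(p(346) + q(-440)) + 197191 = (-220 + (-29 - 440)) + 197191 = (-220 - 469) + 197191 = -689 + 197191 = 196502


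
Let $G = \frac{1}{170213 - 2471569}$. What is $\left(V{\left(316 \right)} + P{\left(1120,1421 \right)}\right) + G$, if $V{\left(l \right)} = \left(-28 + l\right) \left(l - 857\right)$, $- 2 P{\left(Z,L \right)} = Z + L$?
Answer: $- \frac{361493548447}{2301356} \approx -1.5708 \cdot 10^{5}$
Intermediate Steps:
$P{\left(Z,L \right)} = - \frac{L}{2} - \frac{Z}{2}$ ($P{\left(Z,L \right)} = - \frac{Z + L}{2} = - \frac{L + Z}{2} = - \frac{L}{2} - \frac{Z}{2}$)
$G = - \frac{1}{2301356}$ ($G = \frac{1}{-2301356} = - \frac{1}{2301356} \approx -4.3453 \cdot 10^{-7}$)
$V{\left(l \right)} = \left(-857 + l\right) \left(-28 + l\right)$ ($V{\left(l \right)} = \left(-28 + l\right) \left(-857 + l\right) = \left(-857 + l\right) \left(-28 + l\right)$)
$\left(V{\left(316 \right)} + P{\left(1120,1421 \right)}\right) + G = \left(\left(23996 + 316^{2} - 279660\right) - \frac{2541}{2}\right) - \frac{1}{2301356} = \left(\left(23996 + 99856 - 279660\right) - \frac{2541}{2}\right) - \frac{1}{2301356} = \left(-155808 - \frac{2541}{2}\right) - \frac{1}{2301356} = - \frac{314157}{2} - \frac{1}{2301356} = - \frac{361493548447}{2301356}$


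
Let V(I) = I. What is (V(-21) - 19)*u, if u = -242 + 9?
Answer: 9320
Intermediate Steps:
u = -233
(V(-21) - 19)*u = (-21 - 19)*(-233) = -40*(-233) = 9320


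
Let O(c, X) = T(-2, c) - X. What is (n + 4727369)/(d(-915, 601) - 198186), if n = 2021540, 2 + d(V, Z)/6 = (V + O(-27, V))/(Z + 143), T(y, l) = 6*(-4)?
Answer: -209216179/6144144 ≈ -34.051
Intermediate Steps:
T(y, l) = -24
O(c, X) = -24 - X
d(V, Z) = -12 - 144/(143 + Z) (d(V, Z) = -12 + 6*((V + (-24 - V))/(Z + 143)) = -12 + 6*(-24/(143 + Z)) = -12 - 144/(143 + Z))
(n + 4727369)/(d(-915, 601) - 198186) = (2021540 + 4727369)/(12*(-155 - 1*601)/(143 + 601) - 198186) = 6748909/(12*(-155 - 601)/744 - 198186) = 6748909/(12*(1/744)*(-756) - 198186) = 6748909/(-378/31 - 198186) = 6748909/(-6144144/31) = 6748909*(-31/6144144) = -209216179/6144144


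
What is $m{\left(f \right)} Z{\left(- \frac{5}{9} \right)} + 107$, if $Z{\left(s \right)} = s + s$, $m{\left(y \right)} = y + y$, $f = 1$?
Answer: $\frac{943}{9} \approx 104.78$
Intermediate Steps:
$m{\left(y \right)} = 2 y$
$Z{\left(s \right)} = 2 s$
$m{\left(f \right)} Z{\left(- \frac{5}{9} \right)} + 107 = 2 \cdot 1 \cdot 2 \left(- \frac{5}{9}\right) + 107 = 2 \cdot 2 \left(\left(-5\right) \frac{1}{9}\right) + 107 = 2 \cdot 2 \left(- \frac{5}{9}\right) + 107 = 2 \left(- \frac{10}{9}\right) + 107 = - \frac{20}{9} + 107 = \frac{943}{9}$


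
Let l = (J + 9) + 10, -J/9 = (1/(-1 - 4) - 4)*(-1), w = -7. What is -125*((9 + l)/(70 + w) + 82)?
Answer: -92075/9 ≈ -10231.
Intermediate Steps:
J = -189/5 (J = -9*(1/(-1 - 4) - 4)*(-1) = -9*(1/(-5) - 4)*(-1) = -9*(-⅕ - 4)*(-1) = -(-189)*(-1)/5 = -9*21/5 = -189/5 ≈ -37.800)
l = -94/5 (l = (-189/5 + 9) + 10 = -144/5 + 10 = -94/5 ≈ -18.800)
-125*((9 + l)/(70 + w) + 82) = -125*((9 - 94/5)/(70 - 7) + 82) = -125*(-49/5/63 + 82) = -125*(-49/5*1/63 + 82) = -125*(-7/45 + 82) = -125*3683/45 = -92075/9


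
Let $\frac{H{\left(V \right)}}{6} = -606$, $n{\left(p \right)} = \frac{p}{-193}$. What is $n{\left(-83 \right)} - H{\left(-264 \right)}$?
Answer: $\frac{701831}{193} \approx 3636.4$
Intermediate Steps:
$n{\left(p \right)} = - \frac{p}{193}$ ($n{\left(p \right)} = p \left(- \frac{1}{193}\right) = - \frac{p}{193}$)
$H{\left(V \right)} = -3636$ ($H{\left(V \right)} = 6 \left(-606\right) = -3636$)
$n{\left(-83 \right)} - H{\left(-264 \right)} = \left(- \frac{1}{193}\right) \left(-83\right) - -3636 = \frac{83}{193} + 3636 = \frac{701831}{193}$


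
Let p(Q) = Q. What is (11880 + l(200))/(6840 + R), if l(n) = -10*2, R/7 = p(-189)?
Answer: 11860/5517 ≈ 2.1497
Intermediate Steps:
R = -1323 (R = 7*(-189) = -1323)
l(n) = -20
(11880 + l(200))/(6840 + R) = (11880 - 20)/(6840 - 1323) = 11860/5517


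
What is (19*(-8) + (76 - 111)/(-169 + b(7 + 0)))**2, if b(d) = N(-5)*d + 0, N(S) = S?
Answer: 959326729/41616 ≈ 23052.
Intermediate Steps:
b(d) = -5*d (b(d) = -5*d + 0 = -5*d)
(19*(-8) + (76 - 111)/(-169 + b(7 + 0)))**2 = (19*(-8) + (76 - 111)/(-169 - 5*(7 + 0)))**2 = (-152 - 35/(-169 - 5*7))**2 = (-152 - 35/(-169 - 35))**2 = (-152 - 35/(-204))**2 = (-152 - 35*(-1/204))**2 = (-152 + 35/204)**2 = (-30973/204)**2 = 959326729/41616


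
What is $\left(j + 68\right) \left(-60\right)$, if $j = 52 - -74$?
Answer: $-11640$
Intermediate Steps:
$j = 126$ ($j = 52 + 74 = 126$)
$\left(j + 68\right) \left(-60\right) = \left(126 + 68\right) \left(-60\right) = 194 \left(-60\right) = -11640$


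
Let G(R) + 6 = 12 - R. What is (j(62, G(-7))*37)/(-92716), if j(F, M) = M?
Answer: -37/7132 ≈ -0.0051879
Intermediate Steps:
G(R) = 6 - R (G(R) = -6 + (12 - R) = 6 - R)
(j(62, G(-7))*37)/(-92716) = ((6 - 1*(-7))*37)/(-92716) = ((6 + 7)*37)*(-1/92716) = (13*37)*(-1/92716) = 481*(-1/92716) = -37/7132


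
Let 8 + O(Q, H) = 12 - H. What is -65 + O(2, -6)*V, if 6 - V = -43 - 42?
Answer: 845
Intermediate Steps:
O(Q, H) = 4 - H (O(Q, H) = -8 + (12 - H) = 4 - H)
V = 91 (V = 6 - (-43 - 42) = 6 - 1*(-85) = 6 + 85 = 91)
-65 + O(2, -6)*V = -65 + (4 - 1*(-6))*91 = -65 + (4 + 6)*91 = -65 + 10*91 = -65 + 910 = 845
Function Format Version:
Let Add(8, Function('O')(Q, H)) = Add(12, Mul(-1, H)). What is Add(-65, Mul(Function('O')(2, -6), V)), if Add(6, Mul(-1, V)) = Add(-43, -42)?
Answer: 845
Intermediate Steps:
Function('O')(Q, H) = Add(4, Mul(-1, H)) (Function('O')(Q, H) = Add(-8, Add(12, Mul(-1, H))) = Add(4, Mul(-1, H)))
V = 91 (V = Add(6, Mul(-1, Add(-43, -42))) = Add(6, Mul(-1, -85)) = Add(6, 85) = 91)
Add(-65, Mul(Function('O')(2, -6), V)) = Add(-65, Mul(Add(4, Mul(-1, -6)), 91)) = Add(-65, Mul(Add(4, 6), 91)) = Add(-65, Mul(10, 91)) = Add(-65, 910) = 845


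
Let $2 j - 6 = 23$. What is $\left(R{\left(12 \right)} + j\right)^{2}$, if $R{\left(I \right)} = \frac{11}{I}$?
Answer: $\frac{34225}{144} \approx 237.67$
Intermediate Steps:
$j = \frac{29}{2}$ ($j = 3 + \frac{1}{2} \cdot 23 = 3 + \frac{23}{2} = \frac{29}{2} \approx 14.5$)
$\left(R{\left(12 \right)} + j\right)^{2} = \left(\frac{11}{12} + \frac{29}{2}\right)^{2} = \left(\frac{185}{12}\right)^{2} = \frac{34225}{144}$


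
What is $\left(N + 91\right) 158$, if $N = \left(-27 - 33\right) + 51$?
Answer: $12956$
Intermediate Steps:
$N = -9$ ($N = -60 + 51 = -9$)
$\left(N + 91\right) 158 = \left(-9 + 91\right) 158 = 82 \cdot 158 = 12956$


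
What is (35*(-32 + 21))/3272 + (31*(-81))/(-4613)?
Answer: 6439987/15093736 ≈ 0.42667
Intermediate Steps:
(35*(-32 + 21))/3272 + (31*(-81))/(-4613) = (35*(-11))*(1/3272) - 2511*(-1/4613) = -385*1/3272 + 2511/4613 = -385/3272 + 2511/4613 = 6439987/15093736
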